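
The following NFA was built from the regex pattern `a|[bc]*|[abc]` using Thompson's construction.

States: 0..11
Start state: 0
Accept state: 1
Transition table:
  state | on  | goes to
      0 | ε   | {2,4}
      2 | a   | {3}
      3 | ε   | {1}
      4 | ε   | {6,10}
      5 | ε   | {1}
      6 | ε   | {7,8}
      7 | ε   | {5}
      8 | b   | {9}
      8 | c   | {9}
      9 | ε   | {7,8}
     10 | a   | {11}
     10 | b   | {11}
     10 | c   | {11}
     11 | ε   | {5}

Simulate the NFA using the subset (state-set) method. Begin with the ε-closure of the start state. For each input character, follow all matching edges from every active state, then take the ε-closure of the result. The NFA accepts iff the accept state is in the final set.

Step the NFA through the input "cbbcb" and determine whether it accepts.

Answer: ACCEPT

Steps:
start: ε-closure({0}) = {0,1,2,4,5,6,7,8,10}
'c' @ 1: {1,5,7,8,9,11}  (accept∈set)
'b' @ 2: {1,5,7,8,9}  (accept∈set)
'b' @ 3: {1,5,7,8,9}  (accept∈set)
'c' @ 4: {1,5,7,8,9}  (accept∈set)
'b' @ 5: {1,5,7,8,9}  (accept∈set)
after full input: {1,5,7,8,9}  (accept=1 in)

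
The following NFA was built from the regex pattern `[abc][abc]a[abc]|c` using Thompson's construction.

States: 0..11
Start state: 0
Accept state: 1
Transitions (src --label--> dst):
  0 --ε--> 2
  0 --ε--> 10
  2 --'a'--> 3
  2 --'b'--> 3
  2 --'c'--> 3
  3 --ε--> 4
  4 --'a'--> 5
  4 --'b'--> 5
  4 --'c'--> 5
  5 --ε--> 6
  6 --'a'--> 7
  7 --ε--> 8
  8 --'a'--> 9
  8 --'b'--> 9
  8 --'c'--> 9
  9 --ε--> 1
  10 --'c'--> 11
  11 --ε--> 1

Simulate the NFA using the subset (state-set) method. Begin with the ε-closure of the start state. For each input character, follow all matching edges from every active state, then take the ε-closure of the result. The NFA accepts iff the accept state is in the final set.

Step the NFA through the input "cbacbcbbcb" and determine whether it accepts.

S₀ = ε-closure({0}) = {0,2,10}
'c' @ 1: {1,3,4,11}  (accept∈set)
'b' @ 2: {5,6}
'a' @ 3: {7,8}
'c' @ 4: {1,9}  (accept∈set)
'b' @ 5: {}  — state set empty
rest 'cbbcb' ignored (set empty)
after full input: {}  (accept=1 not in)

Answer: REJECT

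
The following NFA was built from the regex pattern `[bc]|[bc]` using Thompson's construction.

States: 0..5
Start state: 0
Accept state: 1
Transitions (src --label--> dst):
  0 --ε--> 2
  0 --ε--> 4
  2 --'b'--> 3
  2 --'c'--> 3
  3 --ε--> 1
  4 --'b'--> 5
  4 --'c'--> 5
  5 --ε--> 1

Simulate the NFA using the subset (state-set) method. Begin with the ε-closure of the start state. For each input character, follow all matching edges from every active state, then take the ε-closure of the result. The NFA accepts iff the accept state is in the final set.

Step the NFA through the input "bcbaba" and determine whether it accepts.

S₀ = ε-closure({0}) = {0,2,4}
'b' @ 1: {1,3,5}  (accept∈set)
'c' @ 2: {}  — no active states
rest 'baba' ignored (set empty)
after full input: {}  (accept=1 not in)

Answer: REJECT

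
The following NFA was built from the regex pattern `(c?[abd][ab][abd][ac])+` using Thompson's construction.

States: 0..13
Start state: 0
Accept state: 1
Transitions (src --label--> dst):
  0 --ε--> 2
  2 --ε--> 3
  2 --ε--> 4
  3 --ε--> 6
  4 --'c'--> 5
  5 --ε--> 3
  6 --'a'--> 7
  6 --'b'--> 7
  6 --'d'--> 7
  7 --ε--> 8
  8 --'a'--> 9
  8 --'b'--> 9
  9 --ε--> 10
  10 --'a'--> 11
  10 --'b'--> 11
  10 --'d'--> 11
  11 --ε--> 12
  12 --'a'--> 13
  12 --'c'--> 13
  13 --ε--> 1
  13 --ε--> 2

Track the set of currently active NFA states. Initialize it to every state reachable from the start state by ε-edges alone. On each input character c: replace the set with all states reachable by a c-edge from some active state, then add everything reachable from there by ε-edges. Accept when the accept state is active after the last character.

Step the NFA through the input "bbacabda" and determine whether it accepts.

Answer: ACCEPT

Derivation:
S₀ = ε-closure({0}) = {0,2,3,4,6}
'b' @ 1: {7,8}
'b' @ 2: {9,10}
'a' @ 3: {11,12}
'c' @ 4: {1,2,3,4,6,13}  [accepting]
'a' @ 5: {7,8}
'b' @ 6: {9,10}
'd' @ 7: {11,12}
'a' @ 8: {1,2,3,4,6,13}  [accepting]
end set {1,2,3,4,6,13} — state 1 in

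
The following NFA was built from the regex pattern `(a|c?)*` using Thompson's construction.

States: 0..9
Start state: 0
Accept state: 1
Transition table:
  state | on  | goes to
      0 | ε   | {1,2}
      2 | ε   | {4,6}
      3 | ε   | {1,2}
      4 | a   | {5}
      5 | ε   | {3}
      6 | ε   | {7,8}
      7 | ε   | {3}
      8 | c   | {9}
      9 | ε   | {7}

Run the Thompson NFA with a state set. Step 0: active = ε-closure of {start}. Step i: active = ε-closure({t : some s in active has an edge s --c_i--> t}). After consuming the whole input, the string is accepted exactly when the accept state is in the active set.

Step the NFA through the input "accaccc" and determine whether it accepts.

initial (ε-close {0}): {0,1,2,3,4,6,7,8}
'a' @ 1: {1,2,3,4,5,6,7,8}  [accepting]
'c' @ 2: {1,2,3,4,6,7,8,9}  [accepting]
'c' @ 3: {1,2,3,4,6,7,8,9}  [accepting]
'a' @ 4: {1,2,3,4,5,6,7,8}  [accepting]
'c' @ 5: {1,2,3,4,6,7,8,9}  [accepting]
'c' @ 6: {1,2,3,4,6,7,8,9}  [accepting]
'c' @ 7: {1,2,3,4,6,7,8,9}  [accepting]
end set {1,2,3,4,6,7,8,9} — state 1 in

Answer: ACCEPT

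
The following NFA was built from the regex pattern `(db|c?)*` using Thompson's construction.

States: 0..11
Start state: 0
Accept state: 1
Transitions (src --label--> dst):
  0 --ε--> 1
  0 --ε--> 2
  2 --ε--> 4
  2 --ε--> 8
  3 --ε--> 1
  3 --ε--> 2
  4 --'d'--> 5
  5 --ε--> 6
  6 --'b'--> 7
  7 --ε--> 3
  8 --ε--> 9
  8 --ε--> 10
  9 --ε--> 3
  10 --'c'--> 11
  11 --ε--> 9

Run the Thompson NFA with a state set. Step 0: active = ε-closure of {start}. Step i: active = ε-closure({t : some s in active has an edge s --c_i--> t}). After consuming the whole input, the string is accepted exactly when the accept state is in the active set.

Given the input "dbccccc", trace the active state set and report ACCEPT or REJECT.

Answer: ACCEPT

Derivation:
S₀ = ε-closure({0}) = {0,1,2,3,4,8,9,10}
'd' @ 1: {5,6}
'b' @ 2: {1,2,3,4,7,8,9,10}  (accept∈set)
'c' @ 3: {1,2,3,4,8,9,10,11}  (accept∈set)
'c' @ 4: {1,2,3,4,8,9,10,11}  (accept∈set)
'c' @ 5: {1,2,3,4,8,9,10,11}  (accept∈set)
'c' @ 6: {1,2,3,4,8,9,10,11}  (accept∈set)
'c' @ 7: {1,2,3,4,8,9,10,11}  (accept∈set)
after full input: {1,2,3,4,8,9,10,11}  (accept=1 in)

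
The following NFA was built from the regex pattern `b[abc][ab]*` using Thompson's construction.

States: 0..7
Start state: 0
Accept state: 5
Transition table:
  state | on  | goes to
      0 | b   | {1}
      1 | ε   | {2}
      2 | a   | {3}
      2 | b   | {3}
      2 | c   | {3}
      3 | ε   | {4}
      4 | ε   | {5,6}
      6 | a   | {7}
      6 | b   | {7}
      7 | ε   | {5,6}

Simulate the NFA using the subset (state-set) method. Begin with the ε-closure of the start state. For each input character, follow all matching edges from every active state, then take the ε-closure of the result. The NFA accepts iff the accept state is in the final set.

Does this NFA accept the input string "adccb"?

Answer: REJECT

Trace:
S₀ = ε-closure({0}) = {0}
'a' @ 1: {}  — dead — no transitions
rest 'dccb' ignored (set empty)
final: {}; accept 5 not in set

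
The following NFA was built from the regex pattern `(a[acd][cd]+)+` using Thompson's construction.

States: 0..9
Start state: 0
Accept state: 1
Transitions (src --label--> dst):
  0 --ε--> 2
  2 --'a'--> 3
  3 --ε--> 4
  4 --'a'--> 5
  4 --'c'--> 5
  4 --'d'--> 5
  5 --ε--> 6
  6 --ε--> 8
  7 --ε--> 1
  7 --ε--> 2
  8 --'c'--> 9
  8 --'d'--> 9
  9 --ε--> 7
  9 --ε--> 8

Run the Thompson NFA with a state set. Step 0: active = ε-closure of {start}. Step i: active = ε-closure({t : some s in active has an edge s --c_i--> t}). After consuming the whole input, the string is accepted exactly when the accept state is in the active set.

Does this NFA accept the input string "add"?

Answer: ACCEPT

Derivation:
initial (ε-close {0}): {0,2}
'a' @ 1: {3,4}
'd' @ 2: {5,6,8}
'd' @ 3: {1,2,7,8,9}  [accepting]
after full input: {1,2,7,8,9}  (accept=1 in)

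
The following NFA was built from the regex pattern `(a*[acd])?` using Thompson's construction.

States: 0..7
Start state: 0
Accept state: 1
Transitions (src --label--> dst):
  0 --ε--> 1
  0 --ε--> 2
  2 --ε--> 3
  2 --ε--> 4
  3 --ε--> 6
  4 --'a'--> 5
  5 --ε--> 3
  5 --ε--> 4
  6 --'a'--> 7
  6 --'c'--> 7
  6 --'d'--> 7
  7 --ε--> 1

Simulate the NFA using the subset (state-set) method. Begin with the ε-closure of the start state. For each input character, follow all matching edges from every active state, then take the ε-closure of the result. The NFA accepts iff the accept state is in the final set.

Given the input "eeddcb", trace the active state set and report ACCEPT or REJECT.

initial (ε-close {0}): {0,1,2,3,4,6}
'e' @ 1: {}  — no active states
rest 'eddcb' ignored (set empty)
after full input: {}  (accept=1 not in)

Answer: REJECT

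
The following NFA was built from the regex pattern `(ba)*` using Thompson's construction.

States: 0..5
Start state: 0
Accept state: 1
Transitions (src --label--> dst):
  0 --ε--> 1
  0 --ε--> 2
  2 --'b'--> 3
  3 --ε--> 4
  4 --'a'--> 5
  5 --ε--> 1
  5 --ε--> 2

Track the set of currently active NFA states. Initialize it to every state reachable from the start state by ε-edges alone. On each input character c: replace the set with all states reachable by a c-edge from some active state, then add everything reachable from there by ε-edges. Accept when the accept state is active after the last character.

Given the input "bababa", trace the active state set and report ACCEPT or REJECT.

Answer: ACCEPT

Derivation:
initial (ε-close {0}): {0,1,2}
'b' @ 1: {3,4}
'a' @ 2: {1,2,5}  (accept∈set)
'b' @ 3: {3,4}
'a' @ 4: {1,2,5}  (accept∈set)
'b' @ 5: {3,4}
'a' @ 6: {1,2,5}  (accept∈set)
after full input: {1,2,5}  (accept=1 in)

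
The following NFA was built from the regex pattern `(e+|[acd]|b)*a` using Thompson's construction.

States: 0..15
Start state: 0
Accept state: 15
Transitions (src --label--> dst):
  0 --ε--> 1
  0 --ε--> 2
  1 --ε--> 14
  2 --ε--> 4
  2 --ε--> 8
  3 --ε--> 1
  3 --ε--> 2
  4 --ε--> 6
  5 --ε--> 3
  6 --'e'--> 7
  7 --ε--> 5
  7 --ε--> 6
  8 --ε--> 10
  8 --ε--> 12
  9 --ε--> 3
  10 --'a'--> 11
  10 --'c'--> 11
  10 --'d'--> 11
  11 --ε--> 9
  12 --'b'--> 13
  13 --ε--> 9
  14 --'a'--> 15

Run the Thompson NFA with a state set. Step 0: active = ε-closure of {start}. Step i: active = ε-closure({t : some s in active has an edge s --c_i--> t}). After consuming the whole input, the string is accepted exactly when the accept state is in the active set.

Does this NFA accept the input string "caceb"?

Answer: REJECT

Steps:
S₀ = ε-closure({0}) = {0,1,2,4,6,8,10,12,14}
'c' @ 1: {1,2,3,4,6,8,9,10,11,12,14}
'a' @ 2: {1,2,3,4,6,8,9,10,11,12,14,15}  ✓accept
'c' @ 3: {1,2,3,4,6,8,9,10,11,12,14}
'e' @ 4: {1,2,3,4,5,6,7,8,10,12,14}
'b' @ 5: {1,2,3,4,6,8,9,10,12,13,14}
final: {1,2,3,4,6,8,9,10,12,13,14}; accept 15 not in set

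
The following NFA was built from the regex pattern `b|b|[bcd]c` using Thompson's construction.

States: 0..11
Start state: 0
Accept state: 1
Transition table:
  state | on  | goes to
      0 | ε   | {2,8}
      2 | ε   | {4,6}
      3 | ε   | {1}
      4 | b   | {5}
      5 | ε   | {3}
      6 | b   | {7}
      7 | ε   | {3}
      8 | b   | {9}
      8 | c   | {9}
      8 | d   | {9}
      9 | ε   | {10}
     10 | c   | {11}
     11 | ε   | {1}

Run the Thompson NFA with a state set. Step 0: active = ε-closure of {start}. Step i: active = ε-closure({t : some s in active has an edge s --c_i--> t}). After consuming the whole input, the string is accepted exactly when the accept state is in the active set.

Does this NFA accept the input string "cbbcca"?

S₀ = ε-closure({0}) = {0,2,4,6,8}
'c' @ 1: {9,10}
'b' @ 2: {}  — dead — no transitions
rest 'bcca' ignored (set empty)
final: {}; accept 1 not in set

Answer: REJECT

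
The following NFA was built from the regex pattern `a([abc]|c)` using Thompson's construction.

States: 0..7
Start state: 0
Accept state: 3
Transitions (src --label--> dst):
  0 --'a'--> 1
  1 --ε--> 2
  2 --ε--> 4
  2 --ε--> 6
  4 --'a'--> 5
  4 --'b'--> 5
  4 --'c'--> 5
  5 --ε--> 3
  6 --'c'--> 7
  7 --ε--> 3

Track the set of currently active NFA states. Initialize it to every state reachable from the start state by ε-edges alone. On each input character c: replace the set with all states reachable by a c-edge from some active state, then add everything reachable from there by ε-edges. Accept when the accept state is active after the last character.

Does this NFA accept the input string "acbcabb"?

Answer: REJECT

Steps:
S₀ = ε-closure({0}) = {0}
'a' @ 1: {1,2,4,6}
'c' @ 2: {3,5,7}  [accepting]
'b' @ 3: {}  — dead — no transitions
rest 'cabb' ignored (set empty)
end set {} — state 3 not in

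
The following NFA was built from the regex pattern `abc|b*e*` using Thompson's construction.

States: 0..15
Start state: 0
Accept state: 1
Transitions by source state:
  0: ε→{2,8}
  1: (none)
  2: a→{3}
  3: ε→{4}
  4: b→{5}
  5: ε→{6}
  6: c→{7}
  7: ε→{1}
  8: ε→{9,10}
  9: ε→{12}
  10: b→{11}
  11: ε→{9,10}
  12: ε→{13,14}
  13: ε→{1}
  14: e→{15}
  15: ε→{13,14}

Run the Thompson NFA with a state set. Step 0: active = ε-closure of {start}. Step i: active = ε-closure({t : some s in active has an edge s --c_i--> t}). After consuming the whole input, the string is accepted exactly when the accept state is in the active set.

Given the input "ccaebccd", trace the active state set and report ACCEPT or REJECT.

Answer: REJECT

Trace:
start: ε-closure({0}) = {0,1,2,8,9,10,12,13,14}
'c' @ 1: {}  — no active states
rest 'caebccd' ignored (set empty)
end set {} — state 1 not in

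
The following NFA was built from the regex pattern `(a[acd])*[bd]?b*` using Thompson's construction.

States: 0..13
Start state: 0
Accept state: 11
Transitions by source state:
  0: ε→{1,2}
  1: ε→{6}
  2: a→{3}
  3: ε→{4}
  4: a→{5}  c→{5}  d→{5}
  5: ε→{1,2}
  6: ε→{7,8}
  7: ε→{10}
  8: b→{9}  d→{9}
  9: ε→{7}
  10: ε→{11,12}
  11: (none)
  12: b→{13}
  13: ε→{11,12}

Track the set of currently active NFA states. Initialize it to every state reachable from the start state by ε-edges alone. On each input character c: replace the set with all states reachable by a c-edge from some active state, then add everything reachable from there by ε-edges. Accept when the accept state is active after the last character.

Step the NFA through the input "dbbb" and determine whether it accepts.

Answer: ACCEPT

Steps:
initial (ε-close {0}): {0,1,2,6,7,8,10,11,12}
'd' @ 1: {7,9,10,11,12}  (accept∈set)
'b' @ 2: {11,12,13}  (accept∈set)
'b' @ 3: {11,12,13}  (accept∈set)
'b' @ 4: {11,12,13}  (accept∈set)
after full input: {11,12,13}  (accept=11 in)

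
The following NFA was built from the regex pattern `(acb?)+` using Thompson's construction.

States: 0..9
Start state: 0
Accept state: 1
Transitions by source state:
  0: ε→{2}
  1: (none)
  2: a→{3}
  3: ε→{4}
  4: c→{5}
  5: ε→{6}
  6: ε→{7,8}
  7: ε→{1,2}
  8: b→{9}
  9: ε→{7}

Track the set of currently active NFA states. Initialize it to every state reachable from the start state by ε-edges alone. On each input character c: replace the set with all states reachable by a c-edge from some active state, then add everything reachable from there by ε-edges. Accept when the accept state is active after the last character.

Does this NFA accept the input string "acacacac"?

Answer: ACCEPT

Trace:
start: ε-closure({0}) = {0,2}
'a' @ 1: {3,4}
'c' @ 2: {1,2,5,6,7,8}  (accept∈set)
'a' @ 3: {3,4}
'c' @ 4: {1,2,5,6,7,8}  (accept∈set)
'a' @ 5: {3,4}
'c' @ 6: {1,2,5,6,7,8}  (accept∈set)
'a' @ 7: {3,4}
'c' @ 8: {1,2,5,6,7,8}  (accept∈set)
after full input: {1,2,5,6,7,8}  (accept=1 in)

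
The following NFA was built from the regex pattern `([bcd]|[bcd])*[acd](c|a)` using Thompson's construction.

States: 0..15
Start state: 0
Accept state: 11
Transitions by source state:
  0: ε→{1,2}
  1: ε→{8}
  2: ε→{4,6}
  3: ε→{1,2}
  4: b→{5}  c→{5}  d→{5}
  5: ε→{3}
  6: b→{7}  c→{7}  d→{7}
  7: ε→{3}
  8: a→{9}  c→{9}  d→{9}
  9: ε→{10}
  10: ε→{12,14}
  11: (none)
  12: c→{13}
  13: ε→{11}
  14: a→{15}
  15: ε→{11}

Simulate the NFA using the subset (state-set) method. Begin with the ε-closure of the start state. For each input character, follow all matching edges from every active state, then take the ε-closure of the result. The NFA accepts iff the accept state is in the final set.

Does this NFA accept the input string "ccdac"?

S₀ = ε-closure({0}) = {0,1,2,4,6,8}
'c' @ 1: {1,2,3,4,5,6,7,8,9,10,12,14}
'c' @ 2: {1,2,3,4,5,6,7,8,9,10,11,12,13,14}  ✓accept
'd' @ 3: {1,2,3,4,5,6,7,8,9,10,12,14}
'a' @ 4: {9,10,11,12,14,15}  ✓accept
'c' @ 5: {11,13}  ✓accept
final: {11,13}; accept 11 in set

Answer: ACCEPT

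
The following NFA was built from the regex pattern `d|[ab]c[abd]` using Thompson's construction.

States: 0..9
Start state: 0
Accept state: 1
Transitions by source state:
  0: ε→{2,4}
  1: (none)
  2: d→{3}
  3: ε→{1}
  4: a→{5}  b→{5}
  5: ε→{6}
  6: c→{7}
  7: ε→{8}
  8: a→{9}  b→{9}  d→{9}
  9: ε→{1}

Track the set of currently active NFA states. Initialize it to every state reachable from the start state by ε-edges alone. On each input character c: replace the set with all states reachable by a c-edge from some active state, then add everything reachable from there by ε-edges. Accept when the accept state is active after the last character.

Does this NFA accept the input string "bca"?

Answer: ACCEPT

Trace:
initial (ε-close {0}): {0,2,4}
'b' @ 1: {5,6}
'c' @ 2: {7,8}
'a' @ 3: {1,9}  ✓accept
after full input: {1,9}  (accept=1 in)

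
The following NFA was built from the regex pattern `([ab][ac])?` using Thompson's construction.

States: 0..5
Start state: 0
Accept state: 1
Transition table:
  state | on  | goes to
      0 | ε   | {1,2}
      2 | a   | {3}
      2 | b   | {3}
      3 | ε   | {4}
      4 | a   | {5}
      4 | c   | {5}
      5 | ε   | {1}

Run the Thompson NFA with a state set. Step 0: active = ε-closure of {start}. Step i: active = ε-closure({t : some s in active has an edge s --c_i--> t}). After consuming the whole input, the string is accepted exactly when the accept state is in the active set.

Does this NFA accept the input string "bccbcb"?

S₀ = ε-closure({0}) = {0,1,2}
'b' @ 1: {3,4}
'c' @ 2: {1,5}  ✓accept
'c' @ 3: {}  — dead — no transitions
rest 'bcb' ignored (set empty)
final: {}; accept 1 not in set

Answer: REJECT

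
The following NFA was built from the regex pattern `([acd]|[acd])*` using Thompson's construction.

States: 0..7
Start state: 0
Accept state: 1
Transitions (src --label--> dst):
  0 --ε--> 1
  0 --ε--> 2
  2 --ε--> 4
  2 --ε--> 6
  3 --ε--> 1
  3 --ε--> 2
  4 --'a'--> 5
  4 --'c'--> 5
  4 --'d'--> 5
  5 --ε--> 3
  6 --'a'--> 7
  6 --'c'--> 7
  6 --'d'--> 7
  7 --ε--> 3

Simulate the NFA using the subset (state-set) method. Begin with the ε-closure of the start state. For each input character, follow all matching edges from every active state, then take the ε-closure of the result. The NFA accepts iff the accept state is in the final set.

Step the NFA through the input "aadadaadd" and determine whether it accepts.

Answer: ACCEPT

Steps:
S₀ = ε-closure({0}) = {0,1,2,4,6}
'a' @ 1: {1,2,3,4,5,6,7}  ✓accept
'a' @ 2: {1,2,3,4,5,6,7}  ✓accept
'd' @ 3: {1,2,3,4,5,6,7}  ✓accept
'a' @ 4: {1,2,3,4,5,6,7}  ✓accept
'd' @ 5: {1,2,3,4,5,6,7}  ✓accept
'a' @ 6: {1,2,3,4,5,6,7}  ✓accept
'a' @ 7: {1,2,3,4,5,6,7}  ✓accept
'd' @ 8: {1,2,3,4,5,6,7}  ✓accept
'd' @ 9: {1,2,3,4,5,6,7}  ✓accept
after full input: {1,2,3,4,5,6,7}  (accept=1 in)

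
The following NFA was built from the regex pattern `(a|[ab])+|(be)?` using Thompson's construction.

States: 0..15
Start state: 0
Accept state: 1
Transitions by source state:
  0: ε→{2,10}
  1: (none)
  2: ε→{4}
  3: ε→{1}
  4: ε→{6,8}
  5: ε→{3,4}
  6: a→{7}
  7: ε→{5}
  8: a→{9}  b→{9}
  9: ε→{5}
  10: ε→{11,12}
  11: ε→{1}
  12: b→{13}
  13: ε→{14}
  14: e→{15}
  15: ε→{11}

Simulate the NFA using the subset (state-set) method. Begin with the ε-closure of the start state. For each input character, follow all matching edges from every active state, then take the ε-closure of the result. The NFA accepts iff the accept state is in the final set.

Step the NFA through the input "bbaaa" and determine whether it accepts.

S₀ = ε-closure({0}) = {0,1,2,4,6,8,10,11,12}
'b' @ 1: {1,3,4,5,6,8,9,13,14}  [accepting]
'b' @ 2: {1,3,4,5,6,8,9}  [accepting]
'a' @ 3: {1,3,4,5,6,7,8,9}  [accepting]
'a' @ 4: {1,3,4,5,6,7,8,9}  [accepting]
'a' @ 5: {1,3,4,5,6,7,8,9}  [accepting]
end set {1,3,4,5,6,7,8,9} — state 1 in

Answer: ACCEPT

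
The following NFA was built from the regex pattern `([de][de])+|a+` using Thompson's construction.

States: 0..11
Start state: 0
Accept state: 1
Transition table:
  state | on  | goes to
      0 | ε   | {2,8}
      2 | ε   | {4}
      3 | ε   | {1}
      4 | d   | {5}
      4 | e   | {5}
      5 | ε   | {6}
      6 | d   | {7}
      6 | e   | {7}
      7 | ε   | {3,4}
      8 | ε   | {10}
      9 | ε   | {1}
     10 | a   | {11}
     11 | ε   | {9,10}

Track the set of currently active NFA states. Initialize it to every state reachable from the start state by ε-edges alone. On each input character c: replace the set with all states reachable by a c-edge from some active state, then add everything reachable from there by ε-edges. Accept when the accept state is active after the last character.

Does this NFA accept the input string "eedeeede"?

Answer: ACCEPT

Derivation:
S₀ = ε-closure({0}) = {0,2,4,8,10}
'e' @ 1: {5,6}
'e' @ 2: {1,3,4,7}  (accept∈set)
'd' @ 3: {5,6}
'e' @ 4: {1,3,4,7}  (accept∈set)
'e' @ 5: {5,6}
'e' @ 6: {1,3,4,7}  (accept∈set)
'd' @ 7: {5,6}
'e' @ 8: {1,3,4,7}  (accept∈set)
after full input: {1,3,4,7}  (accept=1 in)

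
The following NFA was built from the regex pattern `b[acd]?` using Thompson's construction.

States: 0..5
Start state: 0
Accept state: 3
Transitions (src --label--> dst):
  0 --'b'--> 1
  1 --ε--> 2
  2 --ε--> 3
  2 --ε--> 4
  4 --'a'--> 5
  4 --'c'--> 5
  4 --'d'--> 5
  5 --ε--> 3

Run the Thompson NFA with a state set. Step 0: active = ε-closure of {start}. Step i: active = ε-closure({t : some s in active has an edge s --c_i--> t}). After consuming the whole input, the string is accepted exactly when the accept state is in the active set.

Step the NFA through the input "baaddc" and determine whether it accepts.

Answer: REJECT

Steps:
initial (ε-close {0}): {0}
'b' @ 1: {1,2,3,4}  [accepting]
'a' @ 2: {3,5}  [accepting]
'a' @ 3: {}  — state set empty
rest 'ddc' ignored (set empty)
final: {}; accept 3 not in set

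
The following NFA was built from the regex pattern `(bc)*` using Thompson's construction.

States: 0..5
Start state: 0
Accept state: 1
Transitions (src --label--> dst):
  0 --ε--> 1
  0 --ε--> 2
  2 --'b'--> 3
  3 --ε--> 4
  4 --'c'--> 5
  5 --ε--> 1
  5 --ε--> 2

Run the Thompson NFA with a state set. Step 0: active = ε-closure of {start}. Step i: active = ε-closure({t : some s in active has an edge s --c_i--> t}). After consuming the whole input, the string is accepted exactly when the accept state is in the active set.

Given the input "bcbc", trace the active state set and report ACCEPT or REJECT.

S₀ = ε-closure({0}) = {0,1,2}
'b' @ 1: {3,4}
'c' @ 2: {1,2,5}  (accept∈set)
'b' @ 3: {3,4}
'c' @ 4: {1,2,5}  (accept∈set)
final: {1,2,5}; accept 1 in set

Answer: ACCEPT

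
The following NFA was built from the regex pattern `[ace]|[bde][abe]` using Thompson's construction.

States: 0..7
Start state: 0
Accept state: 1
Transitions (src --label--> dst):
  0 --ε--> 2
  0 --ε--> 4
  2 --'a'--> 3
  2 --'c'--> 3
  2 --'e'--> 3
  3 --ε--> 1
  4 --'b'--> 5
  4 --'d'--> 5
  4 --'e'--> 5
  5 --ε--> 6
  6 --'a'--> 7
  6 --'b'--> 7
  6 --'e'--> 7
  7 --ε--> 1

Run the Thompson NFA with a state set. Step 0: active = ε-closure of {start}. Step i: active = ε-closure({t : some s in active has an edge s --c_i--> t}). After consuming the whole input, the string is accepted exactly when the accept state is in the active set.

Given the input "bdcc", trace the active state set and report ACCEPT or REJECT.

start: ε-closure({0}) = {0,2,4}
'b' @ 1: {5,6}
'd' @ 2: {}  — dead — no transitions
rest 'cc' ignored (set empty)
end set {} — state 1 not in

Answer: REJECT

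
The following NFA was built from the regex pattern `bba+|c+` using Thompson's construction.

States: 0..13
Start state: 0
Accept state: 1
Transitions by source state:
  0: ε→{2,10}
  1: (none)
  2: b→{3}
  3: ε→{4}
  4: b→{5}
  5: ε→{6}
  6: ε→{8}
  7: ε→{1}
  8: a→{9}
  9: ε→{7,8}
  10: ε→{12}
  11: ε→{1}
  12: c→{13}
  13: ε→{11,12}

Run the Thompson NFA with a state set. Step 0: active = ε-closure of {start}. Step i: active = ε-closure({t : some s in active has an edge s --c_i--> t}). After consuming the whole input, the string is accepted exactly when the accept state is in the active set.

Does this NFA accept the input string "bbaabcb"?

S₀ = ε-closure({0}) = {0,2,10,12}
'b' @ 1: {3,4}
'b' @ 2: {5,6,8}
'a' @ 3: {1,7,8,9}  ✓accept
'a' @ 4: {1,7,8,9}  ✓accept
'b' @ 5: {}  — no active states
rest 'cb' ignored (set empty)
after full input: {}  (accept=1 not in)

Answer: REJECT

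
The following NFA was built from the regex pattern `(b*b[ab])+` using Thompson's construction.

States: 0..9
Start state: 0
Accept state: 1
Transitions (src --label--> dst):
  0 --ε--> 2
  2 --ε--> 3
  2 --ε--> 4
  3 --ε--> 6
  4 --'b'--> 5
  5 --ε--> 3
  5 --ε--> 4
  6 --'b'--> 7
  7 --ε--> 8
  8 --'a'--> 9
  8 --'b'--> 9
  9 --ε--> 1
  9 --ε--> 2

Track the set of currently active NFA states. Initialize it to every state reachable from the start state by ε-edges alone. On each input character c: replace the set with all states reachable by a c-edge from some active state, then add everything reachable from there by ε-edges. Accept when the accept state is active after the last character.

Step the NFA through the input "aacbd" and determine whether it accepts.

Answer: REJECT

Steps:
start: ε-closure({0}) = {0,2,3,4,6}
'a' @ 1: {}  — no active states
rest 'acbd' ignored (set empty)
final: {}; accept 1 not in set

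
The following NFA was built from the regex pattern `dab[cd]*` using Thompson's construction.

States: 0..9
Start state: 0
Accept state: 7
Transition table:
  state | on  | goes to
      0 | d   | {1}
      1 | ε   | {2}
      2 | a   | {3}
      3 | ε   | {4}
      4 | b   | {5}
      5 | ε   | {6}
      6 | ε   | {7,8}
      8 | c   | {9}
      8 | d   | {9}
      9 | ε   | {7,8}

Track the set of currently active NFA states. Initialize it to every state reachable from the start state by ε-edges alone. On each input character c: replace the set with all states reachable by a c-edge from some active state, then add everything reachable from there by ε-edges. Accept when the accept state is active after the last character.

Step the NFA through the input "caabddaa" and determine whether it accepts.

start: ε-closure({0}) = {0}
'c' @ 1: {}  — no active states
rest 'aabddaa' ignored (set empty)
end set {} — state 7 not in

Answer: REJECT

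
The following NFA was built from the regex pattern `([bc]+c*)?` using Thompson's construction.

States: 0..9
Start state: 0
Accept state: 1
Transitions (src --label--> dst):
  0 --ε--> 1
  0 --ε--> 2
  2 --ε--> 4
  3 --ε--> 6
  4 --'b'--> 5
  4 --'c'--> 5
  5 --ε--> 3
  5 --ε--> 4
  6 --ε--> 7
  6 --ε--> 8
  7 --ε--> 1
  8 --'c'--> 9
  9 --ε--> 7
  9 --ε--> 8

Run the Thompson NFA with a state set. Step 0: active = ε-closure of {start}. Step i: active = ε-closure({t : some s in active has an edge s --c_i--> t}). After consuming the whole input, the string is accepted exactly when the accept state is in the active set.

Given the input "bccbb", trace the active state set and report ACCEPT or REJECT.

initial (ε-close {0}): {0,1,2,4}
'b' @ 1: {1,3,4,5,6,7,8}  (accept∈set)
'c' @ 2: {1,3,4,5,6,7,8,9}  (accept∈set)
'c' @ 3: {1,3,4,5,6,7,8,9}  (accept∈set)
'b' @ 4: {1,3,4,5,6,7,8}  (accept∈set)
'b' @ 5: {1,3,4,5,6,7,8}  (accept∈set)
after full input: {1,3,4,5,6,7,8}  (accept=1 in)

Answer: ACCEPT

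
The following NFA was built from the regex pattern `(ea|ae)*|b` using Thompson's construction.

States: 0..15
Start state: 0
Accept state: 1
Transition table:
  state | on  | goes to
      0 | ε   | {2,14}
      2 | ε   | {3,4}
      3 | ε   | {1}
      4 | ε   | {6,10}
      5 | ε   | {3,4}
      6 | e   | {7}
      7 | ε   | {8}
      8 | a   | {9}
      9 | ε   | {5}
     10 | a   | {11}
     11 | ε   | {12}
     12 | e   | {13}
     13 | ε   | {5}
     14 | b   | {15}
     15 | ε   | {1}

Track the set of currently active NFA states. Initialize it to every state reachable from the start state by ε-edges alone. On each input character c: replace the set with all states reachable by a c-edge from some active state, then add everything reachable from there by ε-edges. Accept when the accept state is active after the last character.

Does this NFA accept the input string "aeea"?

Answer: ACCEPT

Steps:
initial (ε-close {0}): {0,1,2,3,4,6,10,14}
'a' @ 1: {11,12}
'e' @ 2: {1,3,4,5,6,10,13}  (accept∈set)
'e' @ 3: {7,8}
'a' @ 4: {1,3,4,5,6,9,10}  (accept∈set)
end set {1,3,4,5,6,9,10} — state 1 in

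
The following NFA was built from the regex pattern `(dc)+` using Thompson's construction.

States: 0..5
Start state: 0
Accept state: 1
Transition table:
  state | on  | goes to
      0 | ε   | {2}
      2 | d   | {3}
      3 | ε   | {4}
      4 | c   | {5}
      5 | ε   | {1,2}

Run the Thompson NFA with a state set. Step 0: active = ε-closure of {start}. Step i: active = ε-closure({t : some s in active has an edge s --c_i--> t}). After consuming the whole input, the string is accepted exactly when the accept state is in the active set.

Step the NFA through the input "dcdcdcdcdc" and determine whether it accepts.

start: ε-closure({0}) = {0,2}
'd' @ 1: {3,4}
'c' @ 2: {1,2,5}  ✓accept
'd' @ 3: {3,4}
'c' @ 4: {1,2,5}  ✓accept
'd' @ 5: {3,4}
'c' @ 6: {1,2,5}  ✓accept
'd' @ 7: {3,4}
'c' @ 8: {1,2,5}  ✓accept
'd' @ 9: {3,4}
'c' @ 10: {1,2,5}  ✓accept
end set {1,2,5} — state 1 in

Answer: ACCEPT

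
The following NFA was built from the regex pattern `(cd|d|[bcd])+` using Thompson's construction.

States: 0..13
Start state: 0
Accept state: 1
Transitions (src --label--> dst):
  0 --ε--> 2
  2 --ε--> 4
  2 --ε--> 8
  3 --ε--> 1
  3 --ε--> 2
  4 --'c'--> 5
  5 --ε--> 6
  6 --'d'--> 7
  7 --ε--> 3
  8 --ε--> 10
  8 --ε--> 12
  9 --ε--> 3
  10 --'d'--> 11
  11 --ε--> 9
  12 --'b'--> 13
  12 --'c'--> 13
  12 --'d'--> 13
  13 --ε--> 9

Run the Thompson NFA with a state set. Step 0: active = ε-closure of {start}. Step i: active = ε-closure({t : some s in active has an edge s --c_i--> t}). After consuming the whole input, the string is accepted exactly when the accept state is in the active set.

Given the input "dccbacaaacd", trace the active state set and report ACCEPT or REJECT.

start: ε-closure({0}) = {0,2,4,8,10,12}
'd' @ 1: {1,2,3,4,8,9,10,11,12,13}  ✓accept
'c' @ 2: {1,2,3,4,5,6,8,9,10,12,13}  ✓accept
'c' @ 3: {1,2,3,4,5,6,8,9,10,12,13}  ✓accept
'b' @ 4: {1,2,3,4,8,9,10,12,13}  ✓accept
'a' @ 5: {}  — dead — no transitions
rest 'caaacd' ignored (set empty)
after full input: {}  (accept=1 not in)

Answer: REJECT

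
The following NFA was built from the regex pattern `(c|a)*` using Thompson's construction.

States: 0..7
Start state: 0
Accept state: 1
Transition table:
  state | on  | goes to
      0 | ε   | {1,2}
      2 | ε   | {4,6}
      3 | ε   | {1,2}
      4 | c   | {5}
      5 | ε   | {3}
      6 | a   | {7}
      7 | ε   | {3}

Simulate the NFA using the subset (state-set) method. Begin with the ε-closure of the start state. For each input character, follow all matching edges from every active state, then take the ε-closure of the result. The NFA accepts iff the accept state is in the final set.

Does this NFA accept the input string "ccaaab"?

start: ε-closure({0}) = {0,1,2,4,6}
'c' @ 1: {1,2,3,4,5,6}  ✓accept
'c' @ 2: {1,2,3,4,5,6}  ✓accept
'a' @ 3: {1,2,3,4,6,7}  ✓accept
'a' @ 4: {1,2,3,4,6,7}  ✓accept
'a' @ 5: {1,2,3,4,6,7}  ✓accept
'b' @ 6: {}  — dead — no transitions
after full input: {}  (accept=1 not in)

Answer: REJECT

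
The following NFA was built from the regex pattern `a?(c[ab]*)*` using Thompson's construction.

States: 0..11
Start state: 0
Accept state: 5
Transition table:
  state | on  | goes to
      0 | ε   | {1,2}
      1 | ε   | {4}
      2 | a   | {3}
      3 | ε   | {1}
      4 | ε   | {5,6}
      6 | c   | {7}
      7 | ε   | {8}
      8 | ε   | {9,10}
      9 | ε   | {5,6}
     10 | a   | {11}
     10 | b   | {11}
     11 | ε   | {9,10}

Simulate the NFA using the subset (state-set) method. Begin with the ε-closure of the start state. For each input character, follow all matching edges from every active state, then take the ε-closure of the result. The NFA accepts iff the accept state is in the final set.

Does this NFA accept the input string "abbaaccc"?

S₀ = ε-closure({0}) = {0,1,2,4,5,6}
'a' @ 1: {1,3,4,5,6}  (accept∈set)
'b' @ 2: {}  — state set empty
rest 'baaccc' ignored (set empty)
final: {}; accept 5 not in set

Answer: REJECT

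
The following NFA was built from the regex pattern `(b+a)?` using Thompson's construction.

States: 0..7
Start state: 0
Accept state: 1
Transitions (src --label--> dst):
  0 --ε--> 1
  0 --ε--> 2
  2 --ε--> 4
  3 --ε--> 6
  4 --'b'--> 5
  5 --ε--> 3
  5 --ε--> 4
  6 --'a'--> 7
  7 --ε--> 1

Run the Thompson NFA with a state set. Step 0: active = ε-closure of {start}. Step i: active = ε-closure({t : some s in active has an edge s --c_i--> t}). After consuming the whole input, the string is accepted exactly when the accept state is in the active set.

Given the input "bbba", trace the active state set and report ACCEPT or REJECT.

start: ε-closure({0}) = {0,1,2,4}
'b' @ 1: {3,4,5,6}
'b' @ 2: {3,4,5,6}
'b' @ 3: {3,4,5,6}
'a' @ 4: {1,7}  (accept∈set)
after full input: {1,7}  (accept=1 in)

Answer: ACCEPT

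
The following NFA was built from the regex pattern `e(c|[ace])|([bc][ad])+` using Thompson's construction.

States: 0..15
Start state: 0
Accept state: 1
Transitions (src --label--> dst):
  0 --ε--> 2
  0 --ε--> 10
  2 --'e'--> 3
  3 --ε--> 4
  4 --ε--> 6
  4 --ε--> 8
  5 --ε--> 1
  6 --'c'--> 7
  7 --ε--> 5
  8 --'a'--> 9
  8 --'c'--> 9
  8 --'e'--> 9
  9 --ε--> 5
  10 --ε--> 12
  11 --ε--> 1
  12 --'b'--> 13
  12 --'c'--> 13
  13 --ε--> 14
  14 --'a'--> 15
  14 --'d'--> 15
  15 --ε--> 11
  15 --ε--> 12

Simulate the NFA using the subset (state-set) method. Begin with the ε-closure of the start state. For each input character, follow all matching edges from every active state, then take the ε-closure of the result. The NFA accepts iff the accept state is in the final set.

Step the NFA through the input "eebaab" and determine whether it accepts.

Answer: REJECT

Steps:
S₀ = ε-closure({0}) = {0,2,10,12}
'e' @ 1: {3,4,6,8}
'e' @ 2: {1,5,9}  [accepting]
'b' @ 3: {}  — dead — no transitions
rest 'aab' ignored (set empty)
final: {}; accept 1 not in set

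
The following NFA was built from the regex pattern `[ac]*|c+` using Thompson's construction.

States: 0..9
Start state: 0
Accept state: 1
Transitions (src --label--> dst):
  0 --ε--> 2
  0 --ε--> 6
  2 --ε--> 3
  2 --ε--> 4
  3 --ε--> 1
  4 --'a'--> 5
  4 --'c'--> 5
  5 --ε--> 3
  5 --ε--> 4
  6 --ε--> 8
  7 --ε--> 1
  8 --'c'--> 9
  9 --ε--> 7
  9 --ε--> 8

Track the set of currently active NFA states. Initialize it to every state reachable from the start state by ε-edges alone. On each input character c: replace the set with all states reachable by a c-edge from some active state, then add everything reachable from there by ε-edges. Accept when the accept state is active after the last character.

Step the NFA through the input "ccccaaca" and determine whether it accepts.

start: ε-closure({0}) = {0,1,2,3,4,6,8}
'c' @ 1: {1,3,4,5,7,8,9}  (accept∈set)
'c' @ 2: {1,3,4,5,7,8,9}  (accept∈set)
'c' @ 3: {1,3,4,5,7,8,9}  (accept∈set)
'c' @ 4: {1,3,4,5,7,8,9}  (accept∈set)
'a' @ 5: {1,3,4,5}  (accept∈set)
'a' @ 6: {1,3,4,5}  (accept∈set)
'c' @ 7: {1,3,4,5}  (accept∈set)
'a' @ 8: {1,3,4,5}  (accept∈set)
final: {1,3,4,5}; accept 1 in set

Answer: ACCEPT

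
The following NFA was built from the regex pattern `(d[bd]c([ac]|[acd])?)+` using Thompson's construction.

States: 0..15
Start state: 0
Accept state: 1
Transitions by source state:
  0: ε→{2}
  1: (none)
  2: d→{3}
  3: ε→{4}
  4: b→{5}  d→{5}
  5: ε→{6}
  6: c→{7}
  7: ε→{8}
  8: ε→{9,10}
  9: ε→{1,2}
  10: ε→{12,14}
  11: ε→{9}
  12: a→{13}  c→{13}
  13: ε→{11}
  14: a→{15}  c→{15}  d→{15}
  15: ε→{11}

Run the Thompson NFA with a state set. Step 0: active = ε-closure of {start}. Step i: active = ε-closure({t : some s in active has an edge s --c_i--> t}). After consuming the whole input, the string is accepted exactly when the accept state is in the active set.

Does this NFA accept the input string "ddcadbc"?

Answer: ACCEPT

Derivation:
start: ε-closure({0}) = {0,2}
'd' @ 1: {3,4}
'd' @ 2: {5,6}
'c' @ 3: {1,2,7,8,9,10,12,14}  [accepting]
'a' @ 4: {1,2,9,11,13,15}  [accepting]
'd' @ 5: {3,4}
'b' @ 6: {5,6}
'c' @ 7: {1,2,7,8,9,10,12,14}  [accepting]
end set {1,2,7,8,9,10,12,14} — state 1 in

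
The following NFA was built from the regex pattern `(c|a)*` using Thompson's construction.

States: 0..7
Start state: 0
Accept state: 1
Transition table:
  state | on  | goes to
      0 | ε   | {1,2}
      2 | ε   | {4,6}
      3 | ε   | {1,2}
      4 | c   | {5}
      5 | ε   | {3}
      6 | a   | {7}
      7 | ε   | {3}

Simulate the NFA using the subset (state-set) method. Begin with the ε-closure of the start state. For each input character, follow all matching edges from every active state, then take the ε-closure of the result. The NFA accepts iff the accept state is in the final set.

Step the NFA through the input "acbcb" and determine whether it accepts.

start: ε-closure({0}) = {0,1,2,4,6}
'a' @ 1: {1,2,3,4,6,7}  ✓accept
'c' @ 2: {1,2,3,4,5,6}  ✓accept
'b' @ 3: {}  — dead — no transitions
rest 'cb' ignored (set empty)
after full input: {}  (accept=1 not in)

Answer: REJECT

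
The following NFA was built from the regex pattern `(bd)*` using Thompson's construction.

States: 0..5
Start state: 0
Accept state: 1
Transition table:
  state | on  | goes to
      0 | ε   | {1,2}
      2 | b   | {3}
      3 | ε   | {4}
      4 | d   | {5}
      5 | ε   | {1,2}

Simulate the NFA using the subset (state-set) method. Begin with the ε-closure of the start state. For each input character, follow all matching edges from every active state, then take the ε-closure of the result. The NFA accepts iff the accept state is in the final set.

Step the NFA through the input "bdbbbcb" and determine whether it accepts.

Answer: REJECT

Derivation:
start: ε-closure({0}) = {0,1,2}
'b' @ 1: {3,4}
'd' @ 2: {1,2,5}  (accept∈set)
'b' @ 3: {3,4}
'b' @ 4: {}  — state set empty
rest 'bcb' ignored (set empty)
final: {}; accept 1 not in set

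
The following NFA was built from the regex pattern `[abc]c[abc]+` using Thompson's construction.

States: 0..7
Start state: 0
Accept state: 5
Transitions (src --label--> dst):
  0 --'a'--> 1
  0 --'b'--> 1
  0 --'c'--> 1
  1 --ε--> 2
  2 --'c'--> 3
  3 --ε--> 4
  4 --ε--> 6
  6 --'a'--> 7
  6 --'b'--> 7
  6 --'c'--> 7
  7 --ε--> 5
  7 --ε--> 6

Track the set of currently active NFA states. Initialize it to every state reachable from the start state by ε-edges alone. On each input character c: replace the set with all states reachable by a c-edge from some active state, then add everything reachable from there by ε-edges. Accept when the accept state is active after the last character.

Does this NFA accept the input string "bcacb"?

S₀ = ε-closure({0}) = {0}
'b' @ 1: {1,2}
'c' @ 2: {3,4,6}
'a' @ 3: {5,6,7}  [accepting]
'c' @ 4: {5,6,7}  [accepting]
'b' @ 5: {5,6,7}  [accepting]
after full input: {5,6,7}  (accept=5 in)

Answer: ACCEPT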